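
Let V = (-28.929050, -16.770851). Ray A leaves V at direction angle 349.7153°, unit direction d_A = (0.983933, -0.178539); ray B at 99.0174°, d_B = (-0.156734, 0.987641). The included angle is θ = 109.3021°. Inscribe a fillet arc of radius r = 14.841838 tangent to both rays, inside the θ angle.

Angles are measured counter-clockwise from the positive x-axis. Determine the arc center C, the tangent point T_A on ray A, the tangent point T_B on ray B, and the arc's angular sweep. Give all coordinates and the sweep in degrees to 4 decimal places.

center=(-15.9207,-4.0471) T_A=(-18.5705,-18.6505) T_B=(-30.5791,-6.3733) sweep=70.6979

bisector direction at 44.3664° = (0.714883,0.699244)
center distance |VC| = r/sin(θ/2) = 14.841838/sin(54.6510°) = 18.196474
C = V + |VC|·bis = (-15.9207,-4.0471)
T_A = V + ((C−V)·d_A)·d_A = V + 10.5277·d_A = (-18.5705,-18.6505)
T_B = V + ((C−V)·d_B)·d_B = V + 10.5277·d_B = (-30.5791,-6.3733)
sweep = 180° − θ = 70.6979°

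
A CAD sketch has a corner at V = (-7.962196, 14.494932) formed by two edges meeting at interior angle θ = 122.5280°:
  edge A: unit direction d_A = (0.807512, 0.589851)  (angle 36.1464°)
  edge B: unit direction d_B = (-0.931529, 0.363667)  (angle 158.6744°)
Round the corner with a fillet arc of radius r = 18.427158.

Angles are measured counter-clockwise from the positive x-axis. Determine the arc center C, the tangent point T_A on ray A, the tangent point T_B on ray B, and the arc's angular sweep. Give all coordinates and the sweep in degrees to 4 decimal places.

center=(-10.6727,35.3347) T_A=(0.1966,20.4546) T_B=(-17.3740,18.1693) sweep=57.4720

bisector direction at 97.4104° = (-0.128976,0.991648)
center distance |VC| = r/sin(θ/2) = 18.427158/sin(61.2640°) = 21.015315
C = V + |VC|·bis = (-10.6727,35.3347)
T_A = V + ((C−V)·d_A)·d_A = V + 10.1036·d_A = (0.1966,20.4546)
T_B = V + ((C−V)·d_B)·d_B = V + 10.1036·d_B = (-17.3740,18.1693)
sweep = 180° − θ = 57.4720°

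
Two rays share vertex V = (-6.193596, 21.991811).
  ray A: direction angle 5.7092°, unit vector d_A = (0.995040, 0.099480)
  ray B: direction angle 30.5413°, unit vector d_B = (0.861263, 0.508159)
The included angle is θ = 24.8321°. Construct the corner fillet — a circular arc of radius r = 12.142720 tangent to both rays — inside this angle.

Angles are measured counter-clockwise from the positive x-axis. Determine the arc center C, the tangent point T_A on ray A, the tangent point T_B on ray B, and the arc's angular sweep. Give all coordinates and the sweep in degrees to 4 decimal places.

center=(47.4794,39.5611) T_A=(48.6874,27.4786) T_B=(41.3090,50.0191) sweep=155.1679

bisector direction at 18.1253° = (0.950379,0.311095)
center distance |VC| = r/sin(θ/2) = 12.142720/sin(12.4161°) = 56.475427
C = V + |VC|·bis = (47.4794,39.5611)
T_A = V + ((C−V)·d_A)·d_A = V + 55.1546·d_A = (48.6874,27.4786)
T_B = V + ((C−V)·d_B)·d_B = V + 55.1546·d_B = (41.3090,50.0191)
sweep = 180° − θ = 155.1679°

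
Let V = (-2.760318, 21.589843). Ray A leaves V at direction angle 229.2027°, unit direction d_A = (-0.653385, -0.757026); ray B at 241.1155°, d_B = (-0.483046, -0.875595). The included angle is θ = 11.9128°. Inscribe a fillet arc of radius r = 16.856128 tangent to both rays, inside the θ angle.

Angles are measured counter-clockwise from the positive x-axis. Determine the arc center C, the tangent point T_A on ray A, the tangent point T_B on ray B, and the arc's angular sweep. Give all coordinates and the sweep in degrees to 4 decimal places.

center=(-95.5593,-111.7272) T_A=(-108.3198,-100.7136) T_B=(-80.8001,-119.8695) sweep=168.0872

bisector direction at 235.1591° = (-0.571300,-0.820742)
center distance |VC| = r/sin(θ/2) = 16.856128/sin(5.9564°) = 162.434826
C = V + |VC|·bis = (-95.5593,-111.7272)
T_A = V + ((C−V)·d_A)·d_A = V + 161.5579·d_A = (-108.3198,-100.7136)
T_B = V + ((C−V)·d_B)·d_B = V + 161.5579·d_B = (-80.8001,-119.8695)
sweep = 180° − θ = 168.0872°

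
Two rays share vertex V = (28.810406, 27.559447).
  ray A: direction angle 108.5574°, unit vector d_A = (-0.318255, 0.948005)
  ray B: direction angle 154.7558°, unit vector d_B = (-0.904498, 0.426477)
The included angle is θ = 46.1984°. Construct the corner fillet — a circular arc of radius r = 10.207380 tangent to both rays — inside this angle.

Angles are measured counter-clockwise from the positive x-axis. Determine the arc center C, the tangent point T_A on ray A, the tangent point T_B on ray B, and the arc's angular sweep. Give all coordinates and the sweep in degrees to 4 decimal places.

center=(11.5174,46.9984) T_A=(21.1940,50.2469) T_B=(7.1641,37.7658) sweep=133.8016

bisector direction at 131.6566° = (-0.664665,0.747142)
center distance |VC| = r/sin(θ/2) = 10.207380/sin(23.0992°) = 26.017712
C = V + |VC|·bis = (11.5174,46.9984)
T_A = V + ((C−V)·d_A)·d_A = V + 23.9318·d_A = (21.1940,50.2469)
T_B = V + ((C−V)·d_B)·d_B = V + 23.9318·d_B = (7.1641,37.7658)
sweep = 180° − θ = 133.8016°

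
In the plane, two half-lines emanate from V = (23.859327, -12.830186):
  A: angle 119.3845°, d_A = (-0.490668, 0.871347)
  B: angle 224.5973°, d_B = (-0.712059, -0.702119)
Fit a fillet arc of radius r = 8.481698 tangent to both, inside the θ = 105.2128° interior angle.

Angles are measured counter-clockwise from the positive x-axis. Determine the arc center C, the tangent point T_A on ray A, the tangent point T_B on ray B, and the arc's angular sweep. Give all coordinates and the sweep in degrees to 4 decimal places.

bisector direction at 171.9909° = (-0.990246,0.139330)
center distance |VC| = r/sin(θ/2) = 8.481698/sin(52.6064°) = 10.675752
C = V + |VC|·bis = (13.2877,-11.3427)
T_A = V + ((C−V)·d_A)·d_A = V + 6.4832·d_A = (20.6782,-7.1810)
T_B = V + ((C−V)·d_B)·d_B = V + 6.4832·d_B = (19.2429,-17.3822)
sweep = 180° − θ = 74.7872°

center=(13.2877,-11.3427) T_A=(20.6782,-7.1810) T_B=(19.2429,-17.3822) sweep=74.7872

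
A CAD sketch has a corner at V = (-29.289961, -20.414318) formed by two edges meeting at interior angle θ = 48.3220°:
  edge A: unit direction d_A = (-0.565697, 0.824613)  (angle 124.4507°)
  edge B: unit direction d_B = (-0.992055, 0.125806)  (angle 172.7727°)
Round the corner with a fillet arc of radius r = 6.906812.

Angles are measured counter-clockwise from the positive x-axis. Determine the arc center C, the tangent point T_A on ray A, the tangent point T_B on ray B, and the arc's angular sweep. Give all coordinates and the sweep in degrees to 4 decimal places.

bisector direction at 148.6117° = (-0.853657,0.520835)
center distance |VC| = r/sin(θ/2) = 6.906812/sin(24.1610°) = 16.874608
C = V + |VC|·bis = (-43.6951,-11.6254)
T_A = V + ((C−V)·d_A)·d_A = V + 15.3964·d_A = (-37.9996,-7.7183)
T_B = V + ((C−V)·d_B)·d_B = V + 15.3964·d_B = (-44.5640,-18.4774)
sweep = 180° − θ = 131.6780°

center=(-43.6951,-11.6254) T_A=(-37.9996,-7.7183) T_B=(-44.5640,-18.4774) sweep=131.6780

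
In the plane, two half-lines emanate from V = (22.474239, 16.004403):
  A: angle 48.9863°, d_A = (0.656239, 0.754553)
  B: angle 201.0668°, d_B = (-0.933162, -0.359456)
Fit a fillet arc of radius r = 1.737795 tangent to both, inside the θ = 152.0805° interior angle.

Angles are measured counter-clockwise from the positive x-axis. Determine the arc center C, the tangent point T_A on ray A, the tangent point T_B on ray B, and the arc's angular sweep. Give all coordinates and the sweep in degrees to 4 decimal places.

bisector direction at 125.0266° = (-0.573956,0.818886)
center distance |VC| = r/sin(θ/2) = 1.737795/sin(76.0403°) = 1.790682
C = V + |VC|·bis = (21.4465,17.4708)
T_A = V + ((C−V)·d_A)·d_A = V + 0.4320·d_A = (22.7577,16.3304)
T_B = V + ((C−V)·d_B)·d_B = V + 0.4320·d_B = (22.0711,15.8491)
sweep = 180° − θ = 27.9195°

center=(21.4465,17.4708) T_A=(22.7577,16.3304) T_B=(22.0711,15.8491) sweep=27.9195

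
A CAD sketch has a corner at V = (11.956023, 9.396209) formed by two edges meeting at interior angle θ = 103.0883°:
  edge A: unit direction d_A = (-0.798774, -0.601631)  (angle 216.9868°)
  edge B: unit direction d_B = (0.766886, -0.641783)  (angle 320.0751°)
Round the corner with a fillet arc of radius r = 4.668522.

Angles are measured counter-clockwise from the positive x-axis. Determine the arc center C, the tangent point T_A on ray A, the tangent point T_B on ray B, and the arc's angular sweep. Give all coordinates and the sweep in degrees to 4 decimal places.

center=(11.8032,3.4365) T_A=(8.9945,7.1656) T_B=(14.7994,7.0167) sweep=76.9117

bisector direction at 268.5309° = (-0.025637,-0.999671)
center distance |VC| = r/sin(θ/2) = 4.668522/sin(51.5442°) = 5.961685
C = V + |VC|·bis = (11.8032,3.4365)
T_A = V + ((C−V)·d_A)·d_A = V + 3.7076·d_A = (8.9945,7.1656)
T_B = V + ((C−V)·d_B)·d_B = V + 3.7076·d_B = (14.7994,7.0167)
sweep = 180° − θ = 76.9117°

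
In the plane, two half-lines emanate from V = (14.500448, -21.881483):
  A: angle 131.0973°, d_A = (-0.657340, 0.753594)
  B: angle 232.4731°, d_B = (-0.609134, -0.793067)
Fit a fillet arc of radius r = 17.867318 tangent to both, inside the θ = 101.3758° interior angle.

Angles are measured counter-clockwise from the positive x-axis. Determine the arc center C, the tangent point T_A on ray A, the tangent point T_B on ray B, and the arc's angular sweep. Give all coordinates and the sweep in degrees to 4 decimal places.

bisector direction at 181.7852° = (-0.999515,-0.031153)
center distance |VC| = r/sin(θ/2) = 17.867318/sin(50.6879°) = 23.093149
C = V + |VC|·bis = (-8.5815,-22.6009)
T_A = V + ((C−V)·d_A)·d_A = V + 14.6305·d_A = (4.8832,-10.8560)
T_B = V + ((C−V)·d_B)·d_B = V + 14.6305·d_B = (5.5885,-33.4845)
sweep = 180° − θ = 78.6242°

center=(-8.5815,-22.6009) T_A=(4.8832,-10.8560) T_B=(5.5885,-33.4845) sweep=78.6242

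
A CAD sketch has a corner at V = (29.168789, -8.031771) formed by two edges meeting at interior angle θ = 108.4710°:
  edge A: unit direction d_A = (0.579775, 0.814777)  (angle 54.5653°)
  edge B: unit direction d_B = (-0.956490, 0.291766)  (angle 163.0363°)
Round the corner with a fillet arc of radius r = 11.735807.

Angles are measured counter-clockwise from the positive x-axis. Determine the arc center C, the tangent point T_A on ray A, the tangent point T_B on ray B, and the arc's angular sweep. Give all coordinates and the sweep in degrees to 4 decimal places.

bisector direction at 108.8008° = (-0.322279,0.946645)
center distance |VC| = r/sin(θ/2) = 11.735807/sin(54.2355°) = 14.463187
C = V + |VC|·bis = (24.5076,5.6597)
T_A = V + ((C−V)·d_A)·d_A = V + 8.4531·d_A = (34.0697,-1.1444)
T_B = V + ((C−V)·d_B)·d_B = V + 8.4531·d_B = (21.0835,-5.5655)
sweep = 180° − θ = 71.5290°

center=(24.5076,5.6597) T_A=(34.0697,-1.1444) T_B=(21.0835,-5.5655) sweep=71.5290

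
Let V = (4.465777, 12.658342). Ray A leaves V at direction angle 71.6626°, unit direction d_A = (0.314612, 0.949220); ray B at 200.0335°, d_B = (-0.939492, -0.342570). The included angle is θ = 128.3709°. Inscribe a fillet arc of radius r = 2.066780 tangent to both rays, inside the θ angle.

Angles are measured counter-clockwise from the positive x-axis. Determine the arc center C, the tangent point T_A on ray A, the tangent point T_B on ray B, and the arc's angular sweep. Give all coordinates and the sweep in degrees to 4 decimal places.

bisector direction at 135.8481° = (-0.717495,0.696564)
center distance |VC| = r/sin(θ/2) = 2.066780/sin(64.1855°) = 2.295891
C = V + |VC|·bis = (2.8185,14.2576)
T_A = V + ((C−V)·d_A)·d_A = V + 0.9998·d_A = (4.7803,13.6073)
T_B = V + ((C−V)·d_B)·d_B = V + 0.9998·d_B = (3.5265,12.3159)
sweep = 180° − θ = 51.6291°

center=(2.8185,14.2576) T_A=(4.7803,13.6073) T_B=(3.5265,12.3159) sweep=51.6291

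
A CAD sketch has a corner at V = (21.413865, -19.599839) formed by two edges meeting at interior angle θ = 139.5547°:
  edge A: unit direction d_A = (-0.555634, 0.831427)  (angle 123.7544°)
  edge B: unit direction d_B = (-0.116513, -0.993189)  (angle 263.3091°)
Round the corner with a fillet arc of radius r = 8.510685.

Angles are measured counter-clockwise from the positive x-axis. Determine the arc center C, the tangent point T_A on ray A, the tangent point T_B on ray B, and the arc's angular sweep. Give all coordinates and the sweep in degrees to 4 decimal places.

bisector direction at 193.5318° = (-0.972240,-0.233984)
center distance |VC| = r/sin(θ/2) = 8.510685/sin(69.7773°) = 9.069778
C = V + |VC|·bis = (12.5959,-21.7220)
T_A = V + ((C−V)·d_A)·d_A = V + 3.1351·d_A = (19.6719,-16.9932)
T_B = V + ((C−V)·d_B)·d_B = V + 3.1351·d_B = (21.0486,-22.7136)
sweep = 180° − θ = 40.4453°

center=(12.5959,-21.7220) T_A=(19.6719,-16.9932) T_B=(21.0486,-22.7136) sweep=40.4453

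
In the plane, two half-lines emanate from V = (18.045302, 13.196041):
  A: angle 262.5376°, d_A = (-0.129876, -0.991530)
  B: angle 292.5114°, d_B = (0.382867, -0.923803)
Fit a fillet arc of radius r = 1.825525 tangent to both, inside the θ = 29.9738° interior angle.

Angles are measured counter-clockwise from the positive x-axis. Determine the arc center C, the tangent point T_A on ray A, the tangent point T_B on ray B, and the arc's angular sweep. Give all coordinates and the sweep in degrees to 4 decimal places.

center=(18.9697,6.1975) T_A=(17.1597,6.4346) T_B=(20.6561,6.8965) sweep=150.0262

bisector direction at 277.5245° = (0.130950,-0.991389)
center distance |VC| = r/sin(θ/2) = 1.825525/sin(14.9869°) = 7.059311
C = V + |VC|·bis = (18.9697,6.1975)
T_A = V + ((C−V)·d_A)·d_A = V + 6.8192·d_A = (17.1597,6.4346)
T_B = V + ((C−V)·d_B)·d_B = V + 6.8192·d_B = (20.6561,6.8965)
sweep = 180° − θ = 150.0262°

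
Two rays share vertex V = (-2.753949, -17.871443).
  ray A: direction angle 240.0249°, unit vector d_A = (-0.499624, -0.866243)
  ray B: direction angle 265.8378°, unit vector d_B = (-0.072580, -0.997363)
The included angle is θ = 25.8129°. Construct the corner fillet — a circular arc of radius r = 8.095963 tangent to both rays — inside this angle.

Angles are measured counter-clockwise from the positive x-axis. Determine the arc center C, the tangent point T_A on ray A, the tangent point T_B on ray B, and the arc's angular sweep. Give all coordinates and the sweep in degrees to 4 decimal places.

center=(-13.3929,-52.5212) T_A=(-20.4059,-48.4763) T_B=(-5.3182,-53.1088) sweep=154.1871

bisector direction at 252.9314° = (-0.293517,-0.955954)
center distance |VC| = r/sin(θ/2) = 8.095963/sin(12.9064°) = 36.246277
C = V + |VC|·bis = (-13.3929,-52.5212)
T_A = V + ((C−V)·d_A)·d_A = V + 35.3306·d_A = (-20.4059,-48.4763)
T_B = V + ((C−V)·d_B)·d_B = V + 35.3306·d_B = (-5.3182,-53.1088)
sweep = 180° − θ = 154.1871°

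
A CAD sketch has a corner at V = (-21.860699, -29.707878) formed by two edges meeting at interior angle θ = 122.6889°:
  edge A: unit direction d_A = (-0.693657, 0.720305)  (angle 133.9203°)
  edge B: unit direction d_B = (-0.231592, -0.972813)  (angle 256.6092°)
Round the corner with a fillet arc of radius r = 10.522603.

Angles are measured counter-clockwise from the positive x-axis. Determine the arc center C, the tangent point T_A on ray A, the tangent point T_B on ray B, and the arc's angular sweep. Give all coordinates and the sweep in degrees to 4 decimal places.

bisector direction at 195.2648° = (-0.964720,-0.263280)
center distance |VC| = r/sin(θ/2) = 10.522603/sin(61.3445°) = 11.991318
C = V + |VC|·bis = (-33.4290,-32.8649)
T_A = V + ((C−V)·d_A)·d_A = V + 5.7504·d_A = (-25.8495,-25.5659)
T_B = V + ((C−V)·d_B)·d_B = V + 5.7504·d_B = (-23.1924,-35.3019)
sweep = 180° − θ = 57.3111°

center=(-33.4290,-32.8649) T_A=(-25.8495,-25.5659) T_B=(-23.1924,-35.3019) sweep=57.3111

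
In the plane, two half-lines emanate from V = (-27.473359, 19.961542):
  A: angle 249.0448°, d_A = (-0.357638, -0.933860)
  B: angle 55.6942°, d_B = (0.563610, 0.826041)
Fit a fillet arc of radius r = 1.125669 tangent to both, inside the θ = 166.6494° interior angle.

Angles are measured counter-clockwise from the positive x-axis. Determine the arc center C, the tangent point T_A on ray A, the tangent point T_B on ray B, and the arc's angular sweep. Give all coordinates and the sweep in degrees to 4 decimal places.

bisector direction at 332.3695° = (0.885957,-0.463768)
center distance |VC| = r/sin(θ/2) = 1.125669/sin(83.3247°) = 1.133352
C = V + |VC|·bis = (-26.4693,19.4359)
T_A = V + ((C−V)·d_A)·d_A = V + 0.1317·d_A = (-27.5205,19.8385)
T_B = V + ((C−V)·d_B)·d_B = V + 0.1317·d_B = (-27.3991,20.0704)
sweep = 180° − θ = 13.3506°

center=(-26.4693,19.4359) T_A=(-27.5205,19.8385) T_B=(-27.3991,20.0704) sweep=13.3506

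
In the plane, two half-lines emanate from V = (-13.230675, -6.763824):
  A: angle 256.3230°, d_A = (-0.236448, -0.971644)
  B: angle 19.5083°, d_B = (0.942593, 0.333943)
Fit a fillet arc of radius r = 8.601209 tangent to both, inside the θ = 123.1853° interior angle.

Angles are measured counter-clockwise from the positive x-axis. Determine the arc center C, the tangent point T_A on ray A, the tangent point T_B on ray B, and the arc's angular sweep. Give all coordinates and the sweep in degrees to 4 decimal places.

center=(-5.9733,-13.3177) T_A=(-14.3307,-11.2840) T_B=(-8.8457,-5.2103) sweep=56.8147

bisector direction at 317.9157° = (0.742159,-0.670224)
center distance |VC| = r/sin(θ/2) = 8.601209/sin(61.5926°) = 9.778684
C = V + |VC|·bis = (-5.9733,-13.3177)
T_A = V + ((C−V)·d_A)·d_A = V + 4.6521·d_A = (-14.3307,-11.2840)
T_B = V + ((C−V)·d_B)·d_B = V + 4.6521·d_B = (-8.8457,-5.2103)
sweep = 180° − θ = 56.8147°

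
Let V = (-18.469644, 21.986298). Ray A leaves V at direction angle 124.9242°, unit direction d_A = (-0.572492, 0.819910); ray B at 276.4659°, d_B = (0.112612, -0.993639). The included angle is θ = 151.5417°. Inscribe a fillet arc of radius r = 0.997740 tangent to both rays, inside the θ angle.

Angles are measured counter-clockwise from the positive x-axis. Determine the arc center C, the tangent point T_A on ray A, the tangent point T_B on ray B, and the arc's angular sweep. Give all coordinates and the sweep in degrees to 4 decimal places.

center=(-19.4325,21.6225) T_A=(-18.6145,22.1937) T_B=(-18.4412,21.7349) sweep=28.4583

bisector direction at 200.6951° = (-0.935475,-0.353394)
center distance |VC| = r/sin(θ/2) = 0.997740/sin(75.7708°) = 1.029319
C = V + |VC|·bis = (-19.4325,21.6225)
T_A = V + ((C−V)·d_A)·d_A = V + 0.2530·d_A = (-18.6145,22.1937)
T_B = V + ((C−V)·d_B)·d_B = V + 0.2530·d_B = (-18.4412,21.7349)
sweep = 180° − θ = 28.4583°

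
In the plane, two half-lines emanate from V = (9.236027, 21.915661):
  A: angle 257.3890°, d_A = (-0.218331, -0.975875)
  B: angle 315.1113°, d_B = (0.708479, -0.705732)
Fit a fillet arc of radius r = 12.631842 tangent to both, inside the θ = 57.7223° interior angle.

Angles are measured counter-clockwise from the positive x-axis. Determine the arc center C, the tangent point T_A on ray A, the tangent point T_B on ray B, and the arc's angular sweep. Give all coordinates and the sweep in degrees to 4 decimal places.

center=(16.5591,-3.2086) T_A=(4.2321,-0.4507) T_B=(25.4738,5.7408) sweep=122.2777

bisector direction at 286.2502° = (0.279832,-0.960049)
center distance |VC| = r/sin(θ/2) = 12.631842/sin(28.8611°) = 26.169751
C = V + |VC|·bis = (16.5591,-3.2086)
T_A = V + ((C−V)·d_A)·d_A = V + 22.9193·d_A = (4.2321,-0.4507)
T_B = V + ((C−V)·d_B)·d_B = V + 22.9193·d_B = (25.4738,5.7408)
sweep = 180° − θ = 122.2777°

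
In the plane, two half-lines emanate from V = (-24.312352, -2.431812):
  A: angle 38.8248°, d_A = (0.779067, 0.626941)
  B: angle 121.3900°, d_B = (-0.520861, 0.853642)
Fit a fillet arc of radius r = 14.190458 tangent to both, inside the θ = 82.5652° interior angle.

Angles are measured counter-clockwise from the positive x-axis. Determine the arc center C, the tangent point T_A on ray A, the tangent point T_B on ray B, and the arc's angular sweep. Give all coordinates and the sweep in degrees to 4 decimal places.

bisector direction at 80.1074° = (0.171802,0.985132)
center distance |VC| = r/sin(θ/2) = 14.190458/sin(41.2826°) = 21.508076
C = V + |VC|·bis = (-20.6172,18.7565)
T_A = V + ((C−V)·d_A)·d_A = V + 16.1626·d_A = (-11.7206,7.7012)
T_B = V + ((C−V)·d_B)·d_B = V + 16.1626·d_B = (-32.7308,11.3652)
sweep = 180° − θ = 97.4348°

center=(-20.6172,18.7565) T_A=(-11.7206,7.7012) T_B=(-32.7308,11.3652) sweep=97.4348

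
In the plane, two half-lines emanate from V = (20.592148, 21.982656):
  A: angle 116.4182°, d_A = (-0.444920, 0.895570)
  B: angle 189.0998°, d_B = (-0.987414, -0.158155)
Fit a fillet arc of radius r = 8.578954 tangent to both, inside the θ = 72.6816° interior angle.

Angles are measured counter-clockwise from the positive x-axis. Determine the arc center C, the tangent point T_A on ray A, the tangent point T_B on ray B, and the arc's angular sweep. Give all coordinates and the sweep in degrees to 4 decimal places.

bisector direction at 152.7590° = (-0.889089,0.457734)
center distance |VC| = r/sin(θ/2) = 8.578954/sin(36.3408°) = 14.477123
C = V + |VC|·bis = (7.7207,28.6093)
T_A = V + ((C−V)·d_A)·d_A = V + 11.6614·d_A = (15.4038,32.4263)
T_B = V + ((C−V)·d_B)·d_B = V + 11.6614·d_B = (9.0775,20.1383)
sweep = 180° − θ = 107.3184°

center=(7.7207,28.6093) T_A=(15.4038,32.4263) T_B=(9.0775,20.1383) sweep=107.3184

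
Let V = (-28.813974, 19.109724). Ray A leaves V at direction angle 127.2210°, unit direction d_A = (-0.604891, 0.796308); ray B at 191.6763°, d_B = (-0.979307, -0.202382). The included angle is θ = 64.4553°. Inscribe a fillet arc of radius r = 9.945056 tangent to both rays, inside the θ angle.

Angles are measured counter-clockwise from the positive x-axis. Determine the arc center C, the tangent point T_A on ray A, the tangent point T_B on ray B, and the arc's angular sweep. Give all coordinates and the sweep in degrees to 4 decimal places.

center=(-46.2758,25.6563) T_A=(-38.3565,31.6720) T_B=(-44.2631,15.9170) sweep=115.5447

bisector direction at 159.4487° = (-0.936358,0.351047)
center distance |VC| = r/sin(θ/2) = 9.945056/sin(32.2276°) = 18.648685
C = V + |VC|·bis = (-46.2758,25.6563)
T_A = V + ((C−V)·d_A)·d_A = V + 15.7756·d_A = (-38.3565,31.6720)
T_B = V + ((C−V)·d_B)·d_B = V + 15.7756·d_B = (-44.2631,15.9170)
sweep = 180° − θ = 115.5447°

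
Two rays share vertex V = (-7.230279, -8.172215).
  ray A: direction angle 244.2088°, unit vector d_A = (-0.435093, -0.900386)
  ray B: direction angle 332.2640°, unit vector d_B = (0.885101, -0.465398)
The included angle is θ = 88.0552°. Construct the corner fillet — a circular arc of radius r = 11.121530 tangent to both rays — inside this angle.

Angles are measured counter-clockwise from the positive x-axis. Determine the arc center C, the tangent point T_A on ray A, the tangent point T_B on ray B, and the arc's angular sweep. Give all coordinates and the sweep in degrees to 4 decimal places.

bisector direction at 288.2364° = (0.312938,-0.949773)
center distance |VC| = r/sin(θ/2) = 11.121530/sin(44.0276°) = 16.002091
C = V + |VC|·bis = (-2.2226,-23.3706)
T_A = V + ((C−V)·d_A)·d_A = V + 11.5056·d_A = (-12.2363,-18.5317)
T_B = V + ((C−V)·d_B)·d_B = V + 11.5056·d_B = (2.9533,-13.5269)
sweep = 180° − θ = 91.9448°

center=(-2.2226,-23.3706) T_A=(-12.2363,-18.5317) T_B=(2.9533,-13.5269) sweep=91.9448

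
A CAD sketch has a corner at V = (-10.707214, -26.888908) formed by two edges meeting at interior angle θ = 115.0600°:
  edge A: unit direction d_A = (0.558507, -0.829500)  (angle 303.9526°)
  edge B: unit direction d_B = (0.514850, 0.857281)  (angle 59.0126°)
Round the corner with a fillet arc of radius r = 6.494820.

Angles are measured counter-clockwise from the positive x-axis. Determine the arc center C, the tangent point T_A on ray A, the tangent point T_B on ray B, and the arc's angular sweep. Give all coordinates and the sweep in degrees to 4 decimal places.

bisector direction at 1.4826° = (0.999665,0.025873)
center distance |VC| = r/sin(θ/2) = 6.494820/sin(57.5300°) = 7.698270
C = V + |VC|·bis = (-3.0115,-26.6897)
T_A = V + ((C−V)·d_A)·d_A = V + 4.1329·d_A = (-8.3990,-30.3171)
T_B = V + ((C−V)·d_B)·d_B = V + 4.1329·d_B = (-8.5794,-23.3459)
sweep = 180° − θ = 64.9400°

center=(-3.0115,-26.6897) T_A=(-8.3990,-30.3171) T_B=(-8.5794,-23.3459) sweep=64.9400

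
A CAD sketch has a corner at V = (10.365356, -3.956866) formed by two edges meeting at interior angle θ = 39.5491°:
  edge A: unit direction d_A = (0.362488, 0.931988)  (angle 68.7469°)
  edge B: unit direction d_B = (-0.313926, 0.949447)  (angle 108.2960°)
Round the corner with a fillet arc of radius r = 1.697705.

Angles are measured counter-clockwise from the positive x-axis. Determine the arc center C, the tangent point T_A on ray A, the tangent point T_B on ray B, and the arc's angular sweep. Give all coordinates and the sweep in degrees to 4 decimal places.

bisector direction at 88.5215° = (0.025803,0.999667)
center distance |VC| = r/sin(θ/2) = 1.697705/sin(19.7746°) = 5.018046
C = V + |VC|·bis = (10.4948,1.0595)
T_A = V + ((C−V)·d_A)·d_A = V + 4.7221·d_A = (12.0771,0.4441)
T_B = V + ((C−V)·d_B)·d_B = V + 4.7221·d_B = (8.8830,0.5266)
sweep = 180° − θ = 140.4509°

center=(10.4948,1.0595) T_A=(12.0771,0.4441) T_B=(8.8830,0.5266) sweep=140.4509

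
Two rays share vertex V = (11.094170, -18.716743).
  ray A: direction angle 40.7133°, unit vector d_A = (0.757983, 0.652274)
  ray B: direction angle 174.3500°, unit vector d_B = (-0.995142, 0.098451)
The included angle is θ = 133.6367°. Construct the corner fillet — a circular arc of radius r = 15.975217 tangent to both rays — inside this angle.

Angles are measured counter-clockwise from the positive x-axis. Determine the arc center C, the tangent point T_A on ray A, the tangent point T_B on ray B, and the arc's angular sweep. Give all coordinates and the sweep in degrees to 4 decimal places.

bisector direction at 107.5316° = (-0.301233,0.953551)
center distance |VC| = r/sin(θ/2) = 15.975217/sin(66.8183°) = 17.378317
C = V + |VC|·bis = (5.8593,-2.1456)
T_A = V + ((C−V)·d_A)·d_A = V + 6.8409·d_A = (16.2795,-14.2546)
T_B = V + ((C−V)·d_B)·d_B = V + 6.8409·d_B = (4.2865,-18.0432)
sweep = 180° − θ = 46.3633°

center=(5.8593,-2.1456) T_A=(16.2795,-14.2546) T_B=(4.2865,-18.0432) sweep=46.3633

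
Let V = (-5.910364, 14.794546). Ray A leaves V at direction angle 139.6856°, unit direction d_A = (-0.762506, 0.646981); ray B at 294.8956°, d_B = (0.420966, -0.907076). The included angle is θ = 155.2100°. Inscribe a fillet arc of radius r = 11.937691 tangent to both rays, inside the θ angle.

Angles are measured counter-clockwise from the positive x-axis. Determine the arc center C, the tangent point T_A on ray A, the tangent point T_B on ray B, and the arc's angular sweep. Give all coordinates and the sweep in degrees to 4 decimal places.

center=(-15.6343,7.3894) T_A=(-7.9109,16.4920) T_B=(-4.8059,12.4148) sweep=24.7900

bisector direction at 217.2906° = (-0.795573,-0.605858)
center distance |VC| = r/sin(θ/2) = 11.937691/sin(77.6050°) = 12.222587
C = V + |VC|·bis = (-15.6343,7.3894)
T_A = V + ((C−V)·d_A)·d_A = V + 2.6236·d_A = (-7.9109,16.4920)
T_B = V + ((C−V)·d_B)·d_B = V + 2.6236·d_B = (-4.8059,12.4148)
sweep = 180° − θ = 24.7900°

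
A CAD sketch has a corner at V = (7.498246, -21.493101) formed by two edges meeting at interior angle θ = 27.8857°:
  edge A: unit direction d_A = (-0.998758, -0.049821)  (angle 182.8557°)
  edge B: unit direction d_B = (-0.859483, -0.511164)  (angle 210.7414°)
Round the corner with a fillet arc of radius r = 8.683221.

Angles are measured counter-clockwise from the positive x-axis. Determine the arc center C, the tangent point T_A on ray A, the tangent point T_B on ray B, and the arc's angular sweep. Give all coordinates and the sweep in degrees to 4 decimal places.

center=(-27.0008,-31.9080) T_A=(-27.4334,-23.2356) T_B=(-22.5622,-39.3711) sweep=152.1143

bisector direction at 196.7986° = (-0.957327,-0.289008)
center distance |VC| = r/sin(θ/2) = 8.683221/sin(13.9428°) = 36.036849
C = V + |VC|·bis = (-27.0008,-31.9080)
T_A = V + ((C−V)·d_A)·d_A = V + 34.9751·d_A = (-27.4334,-23.2356)
T_B = V + ((C−V)·d_B)·d_B = V + 34.9751·d_B = (-22.5622,-39.3711)
sweep = 180° − θ = 152.1143°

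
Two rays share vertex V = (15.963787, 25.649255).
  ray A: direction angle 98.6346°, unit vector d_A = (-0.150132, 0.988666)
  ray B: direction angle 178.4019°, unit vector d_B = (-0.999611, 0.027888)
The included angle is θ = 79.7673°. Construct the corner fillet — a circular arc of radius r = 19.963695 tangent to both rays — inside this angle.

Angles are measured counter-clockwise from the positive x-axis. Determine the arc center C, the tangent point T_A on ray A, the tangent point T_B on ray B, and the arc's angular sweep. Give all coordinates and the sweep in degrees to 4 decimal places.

bisector direction at 138.5183° = (-0.749167,0.662381)
center distance |VC| = r/sin(θ/2) = 19.963695/sin(39.8837°) = 31.133406
C = V + |VC|·bis = (-7.3603,46.2714)
T_A = V + ((C−V)·d_A)·d_A = V + 23.8902·d_A = (12.3771,49.2686)
T_B = V + ((C−V)·d_B)·d_B = V + 23.8902·d_B = (-7.9171,26.3155)
sweep = 180° − θ = 100.2327°

center=(-7.3603,46.2714) T_A=(12.3771,49.2686) T_B=(-7.9171,26.3155) sweep=100.2327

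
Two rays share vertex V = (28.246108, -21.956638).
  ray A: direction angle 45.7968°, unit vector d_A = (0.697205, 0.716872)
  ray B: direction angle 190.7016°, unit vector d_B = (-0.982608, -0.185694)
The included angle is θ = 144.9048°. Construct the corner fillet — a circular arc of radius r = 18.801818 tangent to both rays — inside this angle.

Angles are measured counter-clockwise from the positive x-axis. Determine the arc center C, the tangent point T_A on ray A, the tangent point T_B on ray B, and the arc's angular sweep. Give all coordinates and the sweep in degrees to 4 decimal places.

bisector direction at 118.2492° = (-0.473307,0.880897)
center distance |VC| = r/sin(θ/2) = 18.801818/sin(72.4524°) = 19.719426
C = V + |VC|·bis = (18.9128,-4.5858)
T_A = V + ((C−V)·d_A)·d_A = V + 5.9454·d_A = (32.3912,-17.6946)
T_B = V + ((C−V)·d_B)·d_B = V + 5.9454·d_B = (22.4041,-23.0607)
sweep = 180° − θ = 35.0952°

center=(18.9128,-4.5858) T_A=(32.3912,-17.6946) T_B=(22.4041,-23.0607) sweep=35.0952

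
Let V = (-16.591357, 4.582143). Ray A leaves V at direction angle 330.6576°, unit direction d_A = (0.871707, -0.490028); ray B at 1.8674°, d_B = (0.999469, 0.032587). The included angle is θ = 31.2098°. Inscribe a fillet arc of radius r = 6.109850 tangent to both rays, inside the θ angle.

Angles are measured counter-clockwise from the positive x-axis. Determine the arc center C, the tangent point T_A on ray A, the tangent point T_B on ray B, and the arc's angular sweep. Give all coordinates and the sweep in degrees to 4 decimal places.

bisector direction at 346.2625° = (0.971394,-0.237474)
center distance |VC| = r/sin(θ/2) = 6.109850/sin(15.6049°) = 22.713012
C = V + |VC|·bis = (5.4719,-0.8116)
T_A = V + ((C−V)·d_A)·d_A = V + 21.8758·d_A = (2.4779,-6.1376)
T_B = V + ((C−V)·d_B)·d_B = V + 21.8758·d_B = (5.2728,5.2950)
sweep = 180° − θ = 148.7902°

center=(5.4719,-0.8116) T_A=(2.4779,-6.1376) T_B=(5.2728,5.2950) sweep=148.7902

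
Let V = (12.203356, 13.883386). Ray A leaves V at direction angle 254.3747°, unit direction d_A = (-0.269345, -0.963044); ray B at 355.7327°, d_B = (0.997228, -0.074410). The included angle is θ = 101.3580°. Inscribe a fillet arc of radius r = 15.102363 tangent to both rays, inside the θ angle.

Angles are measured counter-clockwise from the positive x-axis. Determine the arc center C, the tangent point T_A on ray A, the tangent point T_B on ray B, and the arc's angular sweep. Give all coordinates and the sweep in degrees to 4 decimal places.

center=(23.4157,-2.0976) T_A=(8.8715,1.9702) T_B=(24.5394,12.9629) sweep=78.6420

bisector direction at 305.0537° = (0.574344,-0.818614)
center distance |VC| = r/sin(θ/2) = 15.102363/sin(50.6790°) = 19.521984
C = V + |VC|·bis = (23.4157,-2.0976)
T_A = V + ((C−V)·d_A)·d_A = V + 12.3704·d_A = (8.8715,1.9702)
T_B = V + ((C−V)·d_B)·d_B = V + 12.3704·d_B = (24.5394,12.9629)
sweep = 180° − θ = 78.6420°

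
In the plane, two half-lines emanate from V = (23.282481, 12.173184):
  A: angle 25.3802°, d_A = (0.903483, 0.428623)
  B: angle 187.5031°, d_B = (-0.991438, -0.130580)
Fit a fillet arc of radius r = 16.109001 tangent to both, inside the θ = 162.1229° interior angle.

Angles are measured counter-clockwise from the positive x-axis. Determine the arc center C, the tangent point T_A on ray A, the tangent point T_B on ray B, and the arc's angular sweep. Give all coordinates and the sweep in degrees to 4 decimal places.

center=(18.6670,27.8134) T_A=(25.5716,13.2592) T_B=(20.7705,11.8423) sweep=17.8771

bisector direction at 106.4416° = (-0.283039,0.959108)
center distance |VC| = r/sin(θ/2) = 16.109001/sin(81.0614°) = 16.307041
C = V + |VC|·bis = (18.6670,27.8134)
T_A = V + ((C−V)·d_A)·d_A = V + 2.5337·d_A = (25.5716,13.2592)
T_B = V + ((C−V)·d_B)·d_B = V + 2.5337·d_B = (20.7705,11.8423)
sweep = 180° − θ = 17.8771°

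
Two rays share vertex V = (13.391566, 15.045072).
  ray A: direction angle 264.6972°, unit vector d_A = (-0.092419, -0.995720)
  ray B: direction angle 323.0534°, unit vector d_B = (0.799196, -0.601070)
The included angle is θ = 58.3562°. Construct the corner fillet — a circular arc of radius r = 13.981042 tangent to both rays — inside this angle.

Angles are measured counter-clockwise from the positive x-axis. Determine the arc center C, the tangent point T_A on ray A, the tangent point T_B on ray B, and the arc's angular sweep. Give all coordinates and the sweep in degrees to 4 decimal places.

bisector direction at 293.8753° = (0.404747,-0.914429)
center distance |VC| = r/sin(θ/2) = 13.981042/sin(29.1781°) = 28.677533
C = V + |VC|·bis = (24.9987,-11.1785)
T_A = V + ((C−V)·d_A)·d_A = V + 25.0386·d_A = (11.0775,-9.8864)
T_B = V + ((C−V)·d_B)·d_B = V + 25.0386·d_B = (33.4023,-0.0049)
sweep = 180° − θ = 121.6438°

center=(24.9987,-11.1785) T_A=(11.0775,-9.8864) T_B=(33.4023,-0.0049) sweep=121.6438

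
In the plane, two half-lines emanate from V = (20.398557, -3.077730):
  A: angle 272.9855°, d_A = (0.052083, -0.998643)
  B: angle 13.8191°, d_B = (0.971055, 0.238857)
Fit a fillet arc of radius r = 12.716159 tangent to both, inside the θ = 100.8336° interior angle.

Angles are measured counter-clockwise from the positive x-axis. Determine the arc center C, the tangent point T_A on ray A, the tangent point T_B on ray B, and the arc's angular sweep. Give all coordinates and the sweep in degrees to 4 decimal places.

center=(33.6450,-12.9146) T_A=(20.9461,-13.5769) T_B=(30.6077,-0.5665) sweep=79.1664

bisector direction at 323.4023° = (0.802841,-0.596193)
center distance |VC| = r/sin(θ/2) = 12.716159/sin(50.4168°) = 16.499490
C = V + |VC|·bis = (33.6450,-12.9146)
T_A = V + ((C−V)·d_A)·d_A = V + 10.5134·d_A = (20.9461,-13.5769)
T_B = V + ((C−V)·d_B)·d_B = V + 10.5134·d_B = (30.6077,-0.5665)
sweep = 180° − θ = 79.1664°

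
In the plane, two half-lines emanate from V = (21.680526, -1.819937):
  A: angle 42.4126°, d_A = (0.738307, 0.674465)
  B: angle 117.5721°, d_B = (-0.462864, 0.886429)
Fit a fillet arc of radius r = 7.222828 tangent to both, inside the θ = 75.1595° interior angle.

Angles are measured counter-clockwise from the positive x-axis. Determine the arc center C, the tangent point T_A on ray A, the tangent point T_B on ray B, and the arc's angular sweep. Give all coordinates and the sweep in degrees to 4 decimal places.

bisector direction at 79.9923° = (0.173780,0.984785)
center distance |VC| = r/sin(θ/2) = 7.222828/sin(37.5797°) = 11.843321
C = V + |VC|·bis = (23.7387,9.8432)
T_A = V + ((C−V)·d_A)·d_A = V + 9.3859·d_A = (28.6102,4.5105)
T_B = V + ((C−V)·d_B)·d_B = V + 9.3859·d_B = (17.3361,6.5000)
sweep = 180° − θ = 104.8405°

center=(23.7387,9.8432) T_A=(28.6102,4.5105) T_B=(17.3361,6.5000) sweep=104.8405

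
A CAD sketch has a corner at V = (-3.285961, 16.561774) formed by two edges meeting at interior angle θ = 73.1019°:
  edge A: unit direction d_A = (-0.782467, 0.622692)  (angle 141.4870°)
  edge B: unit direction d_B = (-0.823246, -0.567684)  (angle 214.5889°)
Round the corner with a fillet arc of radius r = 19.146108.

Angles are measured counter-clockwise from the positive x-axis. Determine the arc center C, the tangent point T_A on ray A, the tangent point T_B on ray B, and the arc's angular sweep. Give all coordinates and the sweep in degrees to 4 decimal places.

bisector direction at 178.0379° = (-0.999414,0.034238)
center distance |VC| = r/sin(θ/2) = 19.146108/sin(36.5510°) = 32.149297
C = V + |VC|·bis = (-35.4164,17.6625)
T_A = V + ((C−V)·d_A)·d_A = V + 25.8264·d_A = (-23.4943,32.6437)
T_B = V + ((C−V)·d_B)·d_B = V + 25.8264·d_B = (-24.5475,1.9005)
sweep = 180° − θ = 106.8981°

center=(-35.4164,17.6625) T_A=(-23.4943,32.6437) T_B=(-24.5475,1.9005) sweep=106.8981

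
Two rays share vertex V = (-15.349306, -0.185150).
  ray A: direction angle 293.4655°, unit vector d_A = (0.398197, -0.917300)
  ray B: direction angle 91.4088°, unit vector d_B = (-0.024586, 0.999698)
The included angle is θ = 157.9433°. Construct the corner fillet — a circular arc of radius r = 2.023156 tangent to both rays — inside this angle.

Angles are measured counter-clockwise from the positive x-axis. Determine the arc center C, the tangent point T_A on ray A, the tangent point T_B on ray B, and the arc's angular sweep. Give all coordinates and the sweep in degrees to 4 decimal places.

bisector direction at 12.4372° = (0.976533,0.215369)
center distance |VC| = r/sin(θ/2) = 2.023156/sin(78.9716°) = 2.061221
C = V + |VC|·bis = (-13.3365,0.2588)
T_A = V + ((C−V)·d_A)·d_A = V + 0.3943·d_A = (-15.1923,-0.5468)
T_B = V + ((C−V)·d_B)·d_B = V + 0.3943·d_B = (-15.3590,0.2090)
sweep = 180° − θ = 22.0567°

center=(-13.3365,0.2588) T_A=(-15.1923,-0.5468) T_B=(-15.3590,0.2090) sweep=22.0567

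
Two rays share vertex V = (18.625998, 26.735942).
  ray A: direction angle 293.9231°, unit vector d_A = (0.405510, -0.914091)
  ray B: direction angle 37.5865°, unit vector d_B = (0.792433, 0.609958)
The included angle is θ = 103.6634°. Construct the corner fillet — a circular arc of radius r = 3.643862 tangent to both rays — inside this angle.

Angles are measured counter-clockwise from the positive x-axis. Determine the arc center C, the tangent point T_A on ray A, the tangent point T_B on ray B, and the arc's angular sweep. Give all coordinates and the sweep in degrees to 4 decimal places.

center=(23.1183,25.5955) T_A=(19.7874,24.1178) T_B=(20.8957,28.4830) sweep=76.3366

bisector direction at 345.7548° = (0.969252,-0.246072)
center distance |VC| = r/sin(θ/2) = 3.643862/sin(51.8317°) = 4.634784
C = V + |VC|·bis = (23.1183,25.5955)
T_A = V + ((C−V)·d_A)·d_A = V + 2.8642·d_A = (19.7874,24.1178)
T_B = V + ((C−V)·d_B)·d_B = V + 2.8642·d_B = (20.8957,28.4830)
sweep = 180° − θ = 76.3366°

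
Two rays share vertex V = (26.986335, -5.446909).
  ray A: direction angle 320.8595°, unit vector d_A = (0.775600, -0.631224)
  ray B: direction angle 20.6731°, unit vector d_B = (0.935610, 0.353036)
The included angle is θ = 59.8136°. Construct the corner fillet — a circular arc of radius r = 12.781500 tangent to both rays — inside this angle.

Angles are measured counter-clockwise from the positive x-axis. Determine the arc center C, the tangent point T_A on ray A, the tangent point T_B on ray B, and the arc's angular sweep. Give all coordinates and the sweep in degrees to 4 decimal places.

bisector direction at 350.7663° = (0.987042,-0.160462)
center distance |VC| = r/sin(θ/2) = 12.781500/sin(29.9068°) = 25.635260
C = V + |VC|·bis = (52.2894,-9.5604)
T_A = V + ((C−V)·d_A)·d_A = V + 22.2216·d_A = (44.2214,-19.4737)
T_B = V + ((C−V)·d_B)·d_B = V + 22.2216·d_B = (47.7771,2.3981)
sweep = 180° − θ = 120.1864°

center=(52.2894,-9.5604) T_A=(44.2214,-19.4737) T_B=(47.7771,2.3981) sweep=120.1864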